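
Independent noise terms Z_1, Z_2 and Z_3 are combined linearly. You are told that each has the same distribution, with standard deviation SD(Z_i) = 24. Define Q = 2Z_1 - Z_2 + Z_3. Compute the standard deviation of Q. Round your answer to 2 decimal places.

var(Z_i) = (24)² = 576
By independence, var(Q) = (2)²var(Z_1) + (-1)²var(Z_2) + (1)²var(Z_3)
= (2)²·576 + (-1)²·576 + (1)²·576 = 3456
SD(Q) = √3456 ≈ 58.79

58.79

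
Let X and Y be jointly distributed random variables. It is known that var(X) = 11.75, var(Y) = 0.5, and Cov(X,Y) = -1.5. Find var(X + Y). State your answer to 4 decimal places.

9.2500

var(X + Y) = (1)²·var(X) + (1)²·var(Y) + 2·(1)·(1)·Cov(X,Y)
= 1·11.75 + 1·0.5 + 2·-1.5 = 9.25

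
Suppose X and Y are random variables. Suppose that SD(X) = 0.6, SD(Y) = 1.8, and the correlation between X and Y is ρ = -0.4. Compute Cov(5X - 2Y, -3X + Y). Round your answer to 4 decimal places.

-16.6320

var(X) = (0.6)² = 0.36;  var(Y) = (1.8)² = 3.24
Cov(X,Y) = ρ·SD(X)·SD(Y) = -0.4·0.6·1.8 = -0.432
Cov(5X - 2Y, -3X + Y) = (5)(-3)var(X) + (-2)(1)var(Y) + [(5)(1) + (-2)(-3)]Cov(X,Y)
= -15·0.36 + -2·3.24 + 11·-0.432 = -16.632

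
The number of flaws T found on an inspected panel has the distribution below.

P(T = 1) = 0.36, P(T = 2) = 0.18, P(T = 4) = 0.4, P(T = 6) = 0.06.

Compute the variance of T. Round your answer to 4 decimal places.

2.4576

E[T] = (1)(0.36) + (2)(0.18) + (4)(0.4) + (6)(0.06) = 2.68
E[T²] = (1)²(0.36) + (2)²(0.18) + (4)²(0.4) + (6)²(0.06) = 9.64
var(T) = E[T²] − (E[T])² = 9.64 − (2.68)² = 2.4576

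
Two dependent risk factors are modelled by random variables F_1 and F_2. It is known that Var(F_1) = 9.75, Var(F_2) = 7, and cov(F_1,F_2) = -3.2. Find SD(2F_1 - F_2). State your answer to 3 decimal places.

Var(2F_1 - F_2) = (2)²·Var(F_1) + (-1)²·Var(F_2) + 2·(2)·(-1)·cov(F_1,F_2)
= 4·9.75 + 1·7 + -4·-3.2 = 58.8
SD(2F_1 - F_2) = √58.8 ≈ 7.668

7.668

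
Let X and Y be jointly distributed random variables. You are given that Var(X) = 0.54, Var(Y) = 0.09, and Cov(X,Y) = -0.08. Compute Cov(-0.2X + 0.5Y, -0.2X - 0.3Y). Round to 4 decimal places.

Cov(-0.2X + 0.5Y, -0.2X - 0.3Y) = (-0.2)(-0.2)Var(X) + (0.5)(-0.3)Var(Y) + [(-0.2)(-0.3) + (0.5)(-0.2)]Cov(X,Y)
= 0.04·0.54 + -0.15·0.09 + -0.04·-0.08 = 0.0113

0.0113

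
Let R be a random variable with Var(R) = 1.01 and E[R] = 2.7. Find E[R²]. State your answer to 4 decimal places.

E[R²] = Var(R) + (E[R])² = 1.01 + (2.7)² = 8.3

8.3000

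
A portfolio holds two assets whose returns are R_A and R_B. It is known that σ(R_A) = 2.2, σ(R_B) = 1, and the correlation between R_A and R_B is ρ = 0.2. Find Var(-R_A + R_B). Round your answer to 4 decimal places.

4.9600

Var(R_A) = (2.2)² = 4.84;  Var(R_B) = (1)² = 1
Cov(R_A,R_B) = ρ·σ(R_A)·σ(R_B) = 0.2·2.2·1 = 0.44
Var(-R_A + R_B) = (-1)²·Var(R_A) + (1)²·Var(R_B) + 2·(-1)·(1)·Cov(R_A,R_B)
= 1·4.84 + 1·1 + -2·0.44 = 4.96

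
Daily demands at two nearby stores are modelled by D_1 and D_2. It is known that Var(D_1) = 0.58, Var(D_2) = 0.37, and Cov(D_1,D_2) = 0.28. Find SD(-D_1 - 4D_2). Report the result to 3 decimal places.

2.956

Var(-D_1 - 4D_2) = (-1)²·Var(D_1) + (-4)²·Var(D_2) + 2·(-1)·(-4)·Cov(D_1,D_2)
= 1·0.58 + 16·0.37 + 8·0.28 = 8.74
SD(-D_1 - 4D_2) = √8.74 ≈ 2.956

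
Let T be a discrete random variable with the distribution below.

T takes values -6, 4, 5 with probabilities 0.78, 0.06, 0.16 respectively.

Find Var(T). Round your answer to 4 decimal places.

E[T] = (-6)(0.78) + (4)(0.06) + (5)(0.16) = -3.64
E[T²] = (-6)²(0.78) + (4)²(0.06) + (5)²(0.16) = 33.04
Var(T) = E[T²] − (E[T])² = 33.04 − (-3.64)² = 19.7904

19.7904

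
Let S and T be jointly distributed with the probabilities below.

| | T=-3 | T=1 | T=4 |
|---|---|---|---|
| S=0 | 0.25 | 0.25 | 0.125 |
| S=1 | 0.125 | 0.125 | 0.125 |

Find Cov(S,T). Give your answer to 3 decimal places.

0.156

E[S] = 0.375,  E[T] = 0.25
E[ST] = 0.25
Cov(S,T) = E[ST] − E[S]E[T] = 0.25 − (0.375)(0.25) = 0.15625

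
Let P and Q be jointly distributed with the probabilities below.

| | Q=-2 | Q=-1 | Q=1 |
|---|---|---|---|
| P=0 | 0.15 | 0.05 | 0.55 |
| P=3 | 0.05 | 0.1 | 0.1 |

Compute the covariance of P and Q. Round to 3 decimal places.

E[P] = 0.75,  E[Q] = 0.1
E[PQ] = -0.3
Cov(P,Q) = E[PQ] − E[P]E[Q] = -0.3 − (0.75)(0.1) = -0.375

-0.375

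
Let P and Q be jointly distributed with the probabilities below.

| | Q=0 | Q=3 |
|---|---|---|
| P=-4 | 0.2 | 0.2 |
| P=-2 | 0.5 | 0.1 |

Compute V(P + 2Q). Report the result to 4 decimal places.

6.6000

E[P] = -2.8,  E[Q] = 0.9,  E[PQ] = -3
V(P) = 8.8 − (-2.8)² = 0.96;  V(Q) = 2.7 − (0.9)² = 1.89
Cov(P,Q) = -3 − (-2.8)(0.9) = -0.48
V(P + 2Q) = (1)²·0.96 + (2)²·1.89 + 2·(1)·(2)·-0.48 = 6.6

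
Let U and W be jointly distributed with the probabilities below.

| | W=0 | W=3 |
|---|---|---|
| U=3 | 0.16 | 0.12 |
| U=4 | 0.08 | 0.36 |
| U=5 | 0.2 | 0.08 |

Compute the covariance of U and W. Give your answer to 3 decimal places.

-0.120

E[U] = 4,  E[W] = 1.68
E[UW] = 6.6
Cov(U,W) = E[UW] − E[U]E[W] = 6.6 − (4)(1.68) = -0.12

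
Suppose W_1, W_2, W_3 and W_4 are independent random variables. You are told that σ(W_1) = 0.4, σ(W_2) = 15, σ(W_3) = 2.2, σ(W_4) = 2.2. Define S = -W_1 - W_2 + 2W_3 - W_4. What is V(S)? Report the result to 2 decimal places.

249.36

V(W_1) = 0.16, V(W_2) = 225, V(W_3) = 4.84, V(W_4) = 4.84
By independence, V(S) = (-1)²V(W_1) + (-1)²V(W_2) + (2)²V(W_3) + (-1)²V(W_4)
= (-1)²·0.16 + (-1)²·225 + (2)²·4.84 + (-1)²·4.84 = 249.36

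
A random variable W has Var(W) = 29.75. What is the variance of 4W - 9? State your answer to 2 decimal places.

476.00

Var(4W - 9) = (4)²·Var(W) = 16·29.75 = 476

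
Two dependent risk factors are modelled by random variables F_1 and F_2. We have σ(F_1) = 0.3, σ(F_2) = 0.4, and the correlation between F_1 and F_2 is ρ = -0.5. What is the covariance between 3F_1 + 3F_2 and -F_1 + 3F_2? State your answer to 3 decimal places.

V(F_1) = (0.3)² = 0.09;  V(F_2) = (0.4)² = 0.16
cov(F_1,F_2) = ρ·σ(F_1)·σ(F_2) = -0.5·0.3·0.4 = -0.06
cov(3F_1 + 3F_2, -F_1 + 3F_2) = (3)(-1)V(F_1) + (3)(3)V(F_2) + [(3)(3) + (3)(-1)]cov(F_1,F_2)
= -3·0.09 + 9·0.16 + 6·-0.06 = 0.81

0.810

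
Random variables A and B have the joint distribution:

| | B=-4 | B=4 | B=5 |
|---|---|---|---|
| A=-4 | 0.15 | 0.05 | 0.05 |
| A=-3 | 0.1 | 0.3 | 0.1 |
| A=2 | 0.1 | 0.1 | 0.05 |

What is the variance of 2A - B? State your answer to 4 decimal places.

E[A] = -2,  E[B] = 1.4,  E[AB] = -2.8
V(A) = 9.5 − (-2)² = 5.5;  V(B) = 17.8 − (1.4)² = 15.84
cov(A,B) = -2.8 − (-2)(1.4) = 0
V(2A - B) = (2)²·5.5 + (-1)²·15.84 + 2·(2)·(-1)·0 = 37.84

37.8400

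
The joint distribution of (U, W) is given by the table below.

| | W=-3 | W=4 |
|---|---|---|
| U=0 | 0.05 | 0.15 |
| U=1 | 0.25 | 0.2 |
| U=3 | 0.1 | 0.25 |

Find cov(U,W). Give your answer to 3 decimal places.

0.350

E[U] = 1.5,  E[W] = 1.2
E[UW] = 2.15
cov(U,W) = E[UW] − E[U]E[W] = 2.15 − (1.5)(1.2) = 0.35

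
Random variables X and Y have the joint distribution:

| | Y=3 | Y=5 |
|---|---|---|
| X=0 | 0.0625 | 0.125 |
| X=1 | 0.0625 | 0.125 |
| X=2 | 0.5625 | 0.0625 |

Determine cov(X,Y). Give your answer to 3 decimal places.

E[X] = 1.4375,  E[Y] = 3.625
E[XY] = 4.8125
cov(X,Y) = E[XY] − E[X]E[Y] = 4.8125 − (1.4375)(3.625) = -0.3984375

-0.398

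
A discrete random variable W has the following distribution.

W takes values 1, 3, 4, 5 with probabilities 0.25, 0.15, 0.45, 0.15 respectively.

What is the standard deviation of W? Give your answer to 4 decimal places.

1.4098

E[W] = (1)(0.25) + (3)(0.15) + (4)(0.45) + (5)(0.15) = 3.25
E[W²] = (1)²(0.25) + (3)²(0.15) + (4)²(0.45) + (5)²(0.15) = 12.55
V(W) = E[W²] − (E[W])² = 12.55 − (3.25)² = 1.9875
sd(W) = √1.9875 ≈ 1.4098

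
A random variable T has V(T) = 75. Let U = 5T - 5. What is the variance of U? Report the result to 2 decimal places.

1875.00

V(5T - 5) = (5)²·V(T) = 25·75 = 1875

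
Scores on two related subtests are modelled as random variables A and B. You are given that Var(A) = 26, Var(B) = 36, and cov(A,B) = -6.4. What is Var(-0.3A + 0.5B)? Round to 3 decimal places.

Var(-0.3A + 0.5B) = (-0.3)²·Var(A) + (0.5)²·Var(B) + 2·(-0.3)·(0.5)·cov(A,B)
= 0.09·26 + 0.25·36 + -0.3·-6.4 = 13.26

13.260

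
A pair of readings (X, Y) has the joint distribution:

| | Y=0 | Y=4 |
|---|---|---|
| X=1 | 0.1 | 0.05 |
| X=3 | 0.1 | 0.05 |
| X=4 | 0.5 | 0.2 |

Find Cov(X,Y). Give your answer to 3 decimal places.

E[X] = 3.4,  E[Y] = 1.2
E[XY] = 4
Cov(X,Y) = E[XY] − E[X]E[Y] = 4 − (3.4)(1.2) = -0.08

-0.080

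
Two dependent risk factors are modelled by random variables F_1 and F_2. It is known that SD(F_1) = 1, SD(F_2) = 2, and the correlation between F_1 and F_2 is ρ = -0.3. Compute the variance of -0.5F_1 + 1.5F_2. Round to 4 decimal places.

10.1500

V(F_1) = (1)² = 1;  V(F_2) = (2)² = 4
Cov(F_1,F_2) = ρ·SD(F_1)·SD(F_2) = -0.3·1·2 = -0.6
V(-0.5F_1 + 1.5F_2) = (-0.5)²·V(F_1) + (1.5)²·V(F_2) + 2·(-0.5)·(1.5)·Cov(F_1,F_2)
= 0.25·1 + 2.25·4 + -1.5·-0.6 = 10.15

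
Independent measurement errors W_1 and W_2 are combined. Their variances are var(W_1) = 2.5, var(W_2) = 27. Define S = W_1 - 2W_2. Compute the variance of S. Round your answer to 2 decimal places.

By independence, var(S) = (1)²var(W_1) + (-2)²var(W_2)
= (1)²·2.5 + (-2)²·27 = 110.5

110.50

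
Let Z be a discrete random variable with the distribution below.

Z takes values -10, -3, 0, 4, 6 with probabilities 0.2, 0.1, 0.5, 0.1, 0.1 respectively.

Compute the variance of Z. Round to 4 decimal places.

24.4100

E[Z] = (-10)(0.2) + (-3)(0.1) + (0)(0.5) + (4)(0.1) + (6)(0.1) = -1.3
E[Z²] = (-10)²(0.2) + (-3)²(0.1) + (0)²(0.5) + (4)²(0.1) + (6)²(0.1) = 26.1
var(Z) = E[Z²] − (E[Z])² = 26.1 − (-1.3)² = 24.41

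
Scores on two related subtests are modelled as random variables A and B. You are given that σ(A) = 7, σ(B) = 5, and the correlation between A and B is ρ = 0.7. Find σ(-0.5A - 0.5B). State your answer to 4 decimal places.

5.5453

Var(A) = (7)² = 49;  Var(B) = (5)² = 25
Cov(A,B) = ρ·σ(A)·σ(B) = 0.7·7·5 = 24.5
Var(-0.5A - 0.5B) = (-0.5)²·Var(A) + (-0.5)²·Var(B) + 2·(-0.5)·(-0.5)·Cov(A,B)
= 0.25·49 + 0.25·25 + 0.5·24.5 = 30.75
σ(-0.5A - 0.5B) = √30.75 ≈ 5.5453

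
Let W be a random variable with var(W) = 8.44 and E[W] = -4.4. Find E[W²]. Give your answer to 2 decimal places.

E[W²] = var(W) + (E[W])² = 8.44 + (-4.4)² = 27.8

27.80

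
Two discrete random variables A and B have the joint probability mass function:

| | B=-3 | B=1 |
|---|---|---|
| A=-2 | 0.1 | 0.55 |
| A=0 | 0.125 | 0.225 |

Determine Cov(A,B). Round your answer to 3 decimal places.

-0.370

E[A] = -1.3,  E[B] = 0.1
E[AB] = -0.5
Cov(A,B) = E[AB] − E[A]E[B] = -0.5 − (-1.3)(0.1) = -0.37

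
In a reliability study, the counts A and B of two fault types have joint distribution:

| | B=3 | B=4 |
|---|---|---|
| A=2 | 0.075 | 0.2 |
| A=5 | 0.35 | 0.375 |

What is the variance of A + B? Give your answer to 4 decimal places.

E[A] = 4.175,  E[B] = 3.575,  E[AB] = 14.8
Var(A) = 19.225 − (4.175)² = 1.794375;  Var(B) = 13.025 − (3.575)² = 0.244375
Cov(A,B) = 14.8 − (4.175)(3.575) = -0.125625
Var(A + B) = (1)²·1.794375 + (1)²·0.244375 + 2·(1)·(1)·-0.125625 = 1.7875

1.7875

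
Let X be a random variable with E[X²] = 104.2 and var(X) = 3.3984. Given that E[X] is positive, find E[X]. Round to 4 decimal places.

(E[X])² = E[X²] − var(X) = 104.2 − 3.3984 = 100.8016
E[X] = √100.8016 = 10.04

10.0400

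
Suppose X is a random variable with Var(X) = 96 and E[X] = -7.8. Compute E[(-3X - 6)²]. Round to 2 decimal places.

1166.76

E[-3X - 6] = -3·-7.8 − 6 = 17.4
Var(-3X - 6) = (-3)²·96 = 864
E[(-3X - 6)²] = Var((-3X - 6)) + (E[(-3X - 6)])² = 864 + (17.4)² = 1166.76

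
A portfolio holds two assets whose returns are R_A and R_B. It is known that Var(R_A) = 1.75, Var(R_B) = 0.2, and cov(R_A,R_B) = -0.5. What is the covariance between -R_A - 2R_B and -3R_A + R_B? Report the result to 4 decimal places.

cov(-R_A - 2R_B, -3R_A + R_B) = (-1)(-3)Var(R_A) + (-2)(1)Var(R_B) + [(-1)(1) + (-2)(-3)]cov(R_A,R_B)
= 3·1.75 + -2·0.2 + 5·-0.5 = 2.35

2.3500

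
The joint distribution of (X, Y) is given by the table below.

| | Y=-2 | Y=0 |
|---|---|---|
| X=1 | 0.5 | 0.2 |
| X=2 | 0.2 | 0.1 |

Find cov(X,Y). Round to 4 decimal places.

0.0200

E[X] = 1.3,  E[Y] = -1.4
E[XY] = -1.8
cov(X,Y) = E[XY] − E[X]E[Y] = -1.8 − (1.3)(-1.4) = 0.02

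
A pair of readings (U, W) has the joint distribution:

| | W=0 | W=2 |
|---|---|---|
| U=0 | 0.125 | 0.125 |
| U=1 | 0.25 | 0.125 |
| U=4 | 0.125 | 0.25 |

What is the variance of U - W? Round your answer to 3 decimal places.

3.109

E[U] = 1.875,  E[W] = 1,  E[UW] = 2.25
V(U) = 6.375 − (1.875)² = 2.859375;  V(W) = 2 − (1)² = 1
Cov(U,W) = 2.25 − (1.875)(1) = 0.375
V(U - W) = (1)²·2.859375 + (-1)²·1 + 2·(1)·(-1)·0.375 = 3.109375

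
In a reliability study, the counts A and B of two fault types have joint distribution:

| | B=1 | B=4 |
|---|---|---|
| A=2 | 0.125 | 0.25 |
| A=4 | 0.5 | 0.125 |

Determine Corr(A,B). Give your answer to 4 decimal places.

-0.4667

E[A] = 3.25,  E[B] = 2.125
E[AB] = 6.25
Cov(A,B) = E[AB] − E[A]E[B] = 6.25 − (3.25)(2.125) = -0.65625
var(A) = 0.9375,  var(B) = 2.109375
ρ = -0.65625 / √(0.9375·2.109375) ≈ -0.4667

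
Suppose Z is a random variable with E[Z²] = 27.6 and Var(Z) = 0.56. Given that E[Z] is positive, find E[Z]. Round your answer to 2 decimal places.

5.20

(E[Z])² = E[Z²] − Var(Z) = 27.6 − 0.56 = 27.04
E[Z] = √27.04 = 5.2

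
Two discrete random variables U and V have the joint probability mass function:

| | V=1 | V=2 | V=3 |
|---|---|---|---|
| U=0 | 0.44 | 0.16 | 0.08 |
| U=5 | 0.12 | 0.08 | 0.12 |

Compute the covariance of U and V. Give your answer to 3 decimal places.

E[U] = 1.6,  E[V] = 1.64
E[UV] = 3.2
Cov(U,V) = E[UV] − E[U]E[V] = 3.2 − (1.6)(1.64) = 0.576

0.576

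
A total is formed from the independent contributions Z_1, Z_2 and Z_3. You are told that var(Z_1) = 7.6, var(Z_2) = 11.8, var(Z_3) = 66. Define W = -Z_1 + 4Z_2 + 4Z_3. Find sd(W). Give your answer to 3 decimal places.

35.389

By independence, var(W) = (-1)²var(Z_1) + (4)²var(Z_2) + (4)²var(Z_3)
= (-1)²·7.6 + (4)²·11.8 + (4)²·66 = 1252.4
sd(W) = √1252.4 ≈ 35.389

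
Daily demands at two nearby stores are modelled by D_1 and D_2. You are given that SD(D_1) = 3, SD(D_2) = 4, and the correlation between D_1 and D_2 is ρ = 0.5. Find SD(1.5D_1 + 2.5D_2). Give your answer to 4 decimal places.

12.8550

var(D_1) = (3)² = 9;  var(D_2) = (4)² = 16
Cov(D_1,D_2) = ρ·SD(D_1)·SD(D_2) = 0.5·3·4 = 6
var(1.5D_1 + 2.5D_2) = (1.5)²·var(D_1) + (2.5)²·var(D_2) + 2·(1.5)·(2.5)·Cov(D_1,D_2)
= 2.25·9 + 6.25·16 + 7.5·6 = 165.25
SD(1.5D_1 + 2.5D_2) = √165.25 ≈ 12.8550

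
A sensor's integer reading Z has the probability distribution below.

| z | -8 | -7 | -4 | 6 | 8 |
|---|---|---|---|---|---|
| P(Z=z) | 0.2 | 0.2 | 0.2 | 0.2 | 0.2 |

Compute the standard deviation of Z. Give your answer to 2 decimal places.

E[Z] = (-8)(0.2) + (-7)(0.2) + (-4)(0.2) + (6)(0.2) + (8)(0.2) = -1
E[Z²] = (-8)²(0.2) + (-7)²(0.2) + (-4)²(0.2) + (6)²(0.2) + (8)²(0.2) = 45.8
Var(Z) = E[Z²] − (E[Z])² = 45.8 − (-1)² = 44.8
SD(Z) = √44.8 ≈ 6.69

6.69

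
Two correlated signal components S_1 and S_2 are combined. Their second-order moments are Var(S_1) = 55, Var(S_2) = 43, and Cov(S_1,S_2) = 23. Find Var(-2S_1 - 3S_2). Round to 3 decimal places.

883.000

Var(-2S_1 - 3S_2) = (-2)²·Var(S_1) + (-3)²·Var(S_2) + 2·(-2)·(-3)·Cov(S_1,S_2)
= 4·55 + 9·43 + 12·23 = 883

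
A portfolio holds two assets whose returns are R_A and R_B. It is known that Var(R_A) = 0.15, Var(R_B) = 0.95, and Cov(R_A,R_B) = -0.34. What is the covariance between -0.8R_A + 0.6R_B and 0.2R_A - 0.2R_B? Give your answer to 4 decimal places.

Cov(-0.8R_A + 0.6R_B, 0.2R_A - 0.2R_B) = (-0.8)(0.2)Var(R_A) + (0.6)(-0.2)Var(R_B) + [(-0.8)(-0.2) + (0.6)(0.2)]Cov(R_A,R_B)
= -0.16·0.15 + -0.12·0.95 + 0.28·-0.34 = -0.2332

-0.2332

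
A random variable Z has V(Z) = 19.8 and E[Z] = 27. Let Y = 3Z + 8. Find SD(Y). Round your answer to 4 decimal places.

V(3Z + 8) = (3)²·19.8 = 178.2
SD(Y) = √178.2 ≈ 13.3492

13.3492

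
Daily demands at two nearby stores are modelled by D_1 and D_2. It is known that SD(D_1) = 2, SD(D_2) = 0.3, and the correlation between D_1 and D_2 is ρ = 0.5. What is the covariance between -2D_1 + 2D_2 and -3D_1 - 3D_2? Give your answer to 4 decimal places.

Var(D_1) = (2)² = 4;  Var(D_2) = (0.3)² = 0.09
Cov(D_1,D_2) = ρ·SD(D_1)·SD(D_2) = 0.5·2·0.3 = 0.3
Cov(-2D_1 + 2D_2, -3D_1 - 3D_2) = (-2)(-3)Var(D_1) + (2)(-3)Var(D_2) + [(-2)(-3) + (2)(-3)]Cov(D_1,D_2)
= 6·4 + -6·0.09 + 0·0.3 = 23.46

23.4600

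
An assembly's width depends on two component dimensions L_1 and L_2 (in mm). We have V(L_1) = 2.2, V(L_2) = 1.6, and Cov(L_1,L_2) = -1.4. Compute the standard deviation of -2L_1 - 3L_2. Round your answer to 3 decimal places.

2.530

V(-2L_1 - 3L_2) = (-2)²·V(L_1) + (-3)²·V(L_2) + 2·(-2)·(-3)·Cov(L_1,L_2)
= 4·2.2 + 9·1.6 + 12·-1.4 = 6.4
σ(-2L_1 - 3L_2) = √6.4 ≈ 2.530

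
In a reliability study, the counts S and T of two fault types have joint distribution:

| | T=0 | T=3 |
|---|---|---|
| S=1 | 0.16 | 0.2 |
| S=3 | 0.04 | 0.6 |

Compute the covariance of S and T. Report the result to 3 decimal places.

0.528

E[S] = 2.28,  E[T] = 2.4
E[ST] = 6
cov(S,T) = E[ST] − E[S]E[T] = 6 − (2.28)(2.4) = 0.528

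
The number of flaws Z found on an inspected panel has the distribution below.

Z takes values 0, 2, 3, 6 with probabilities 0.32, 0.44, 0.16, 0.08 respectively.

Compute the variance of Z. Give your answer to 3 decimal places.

E[Z] = (0)(0.32) + (2)(0.44) + (3)(0.16) + (6)(0.08) = 1.84
E[Z²] = (0)²(0.32) + (2)²(0.44) + (3)²(0.16) + (6)²(0.08) = 6.08
Var(Z) = E[Z²] − (E[Z])² = 6.08 − (1.84)² = 2.6944

2.694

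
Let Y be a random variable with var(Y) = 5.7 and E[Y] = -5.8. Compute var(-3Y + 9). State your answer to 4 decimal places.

51.3000

var(-3Y + 9) = (-3)²·var(Y) = 9·5.7 = 51.3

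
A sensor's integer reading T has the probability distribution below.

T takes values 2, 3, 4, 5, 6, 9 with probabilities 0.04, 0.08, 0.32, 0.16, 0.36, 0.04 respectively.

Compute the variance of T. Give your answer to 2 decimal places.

1.99

E[T] = (2)(0.04) + (3)(0.08) + (4)(0.32) + (5)(0.16) + (6)(0.36) + (9)(0.04) = 4.92
E[T²] = (2)²(0.04) + (3)²(0.08) + (4)²(0.32) + (5)²(0.16) + (6)²(0.36) + (9)²(0.04) = 26.2
Var(T) = E[T²] − (E[T])² = 26.2 − (4.92)² = 1.9936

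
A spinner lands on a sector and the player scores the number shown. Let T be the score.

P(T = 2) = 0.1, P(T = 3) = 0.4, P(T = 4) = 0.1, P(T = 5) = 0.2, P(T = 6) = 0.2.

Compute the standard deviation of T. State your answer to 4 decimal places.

E[T] = (2)(0.1) + (3)(0.4) + (4)(0.1) + (5)(0.2) + (6)(0.2) = 4
E[T²] = (2)²(0.1) + (3)²(0.4) + (4)²(0.1) + (5)²(0.2) + (6)²(0.2) = 17.8
Var(T) = E[T²] − (E[T])² = 17.8 − (4)² = 1.8
SD(T) = √1.8 ≈ 1.3416

1.3416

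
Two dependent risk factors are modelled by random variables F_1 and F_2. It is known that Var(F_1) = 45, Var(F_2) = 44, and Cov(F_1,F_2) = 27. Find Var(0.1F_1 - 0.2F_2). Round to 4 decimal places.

1.1300

Var(0.1F_1 - 0.2F_2) = (0.1)²·Var(F_1) + (-0.2)²·Var(F_2) + 2·(0.1)·(-0.2)·Cov(F_1,F_2)
= 0.01·45 + 0.04·44 + -0.04·27 = 1.13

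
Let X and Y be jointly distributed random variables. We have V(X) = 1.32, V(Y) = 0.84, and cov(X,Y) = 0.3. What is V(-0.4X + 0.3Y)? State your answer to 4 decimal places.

0.2148

V(-0.4X + 0.3Y) = (-0.4)²·V(X) + (0.3)²·V(Y) + 2·(-0.4)·(0.3)·cov(X,Y)
= 0.16·1.32 + 0.09·0.84 + -0.24·0.3 = 0.2148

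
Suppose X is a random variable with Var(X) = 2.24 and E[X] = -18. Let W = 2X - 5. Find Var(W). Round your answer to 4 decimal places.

8.9600

Var(2X - 5) = (2)²·Var(X) = 4·2.24 = 8.96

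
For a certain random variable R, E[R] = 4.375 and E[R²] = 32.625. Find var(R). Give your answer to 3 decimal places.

var(R) = 32.625 − (4.375)² = 13.484375

13.484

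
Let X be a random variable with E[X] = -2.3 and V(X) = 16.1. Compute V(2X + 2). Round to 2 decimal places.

64.40

V(2X + 2) = (2)²·V(X) = 4·16.1 = 64.4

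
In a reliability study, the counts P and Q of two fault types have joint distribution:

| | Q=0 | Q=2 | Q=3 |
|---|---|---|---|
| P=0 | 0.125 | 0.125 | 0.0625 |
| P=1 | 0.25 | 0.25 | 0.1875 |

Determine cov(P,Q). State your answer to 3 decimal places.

0.031

E[P] = 0.6875,  E[Q] = 1.5
E[PQ] = 1.0625
cov(P,Q) = E[PQ] − E[P]E[Q] = 1.0625 − (0.6875)(1.5) = 0.03125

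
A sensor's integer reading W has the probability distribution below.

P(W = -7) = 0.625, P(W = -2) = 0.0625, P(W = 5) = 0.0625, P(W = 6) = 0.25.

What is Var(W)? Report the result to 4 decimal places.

E[W] = (-7)(0.625) + (-2)(0.0625) + (5)(0.0625) + (6)(0.25) = -2.6875
E[W²] = (-7)²(0.625) + (-2)²(0.0625) + (5)²(0.0625) + (6)²(0.25) = 41.4375
Var(W) = E[W²] − (E[W])² = 41.4375 − (-2.6875)² = 34.21484375

34.2148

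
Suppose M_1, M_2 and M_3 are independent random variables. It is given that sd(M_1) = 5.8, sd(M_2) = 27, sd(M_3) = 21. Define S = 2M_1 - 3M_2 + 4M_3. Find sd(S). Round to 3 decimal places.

117.267

var(M_1) = 33.64, var(M_2) = 729, var(M_3) = 441
By independence, var(S) = (2)²var(M_1) + (-3)²var(M_2) + (4)²var(M_3)
= (2)²·33.64 + (-3)²·729 + (4)²·441 = 13751.56
sd(S) = √13751.56 ≈ 117.267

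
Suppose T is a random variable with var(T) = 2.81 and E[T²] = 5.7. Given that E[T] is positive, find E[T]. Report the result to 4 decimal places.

1.7000

(E[T])² = E[T²] − var(T) = 5.7 − 2.81 = 2.89
E[T] = √2.89 = 1.7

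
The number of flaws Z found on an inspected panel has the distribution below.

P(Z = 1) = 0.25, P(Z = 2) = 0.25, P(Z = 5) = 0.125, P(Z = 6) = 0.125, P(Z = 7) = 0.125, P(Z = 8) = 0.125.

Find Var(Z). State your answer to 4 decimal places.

E[Z] = (1)(0.25) + (2)(0.25) + (5)(0.125) + (6)(0.125) + (7)(0.125) + (8)(0.125) = 4
E[Z²] = (1)²(0.25) + (2)²(0.25) + (5)²(0.125) + (6)²(0.125) + (7)²(0.125) + (8)²(0.125) = 23
Var(Z) = E[Z²] − (E[Z])² = 23 − (4)² = 7

7.0000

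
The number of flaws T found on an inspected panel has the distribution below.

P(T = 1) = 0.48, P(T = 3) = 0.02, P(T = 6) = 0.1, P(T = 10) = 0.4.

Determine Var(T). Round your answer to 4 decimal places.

17.8404

E[T] = (1)(0.48) + (3)(0.02) + (6)(0.1) + (10)(0.4) = 5.14
E[T²] = (1)²(0.48) + (3)²(0.02) + (6)²(0.1) + (10)²(0.4) = 44.26
Var(T) = E[T²] − (E[T])² = 44.26 − (5.14)² = 17.8404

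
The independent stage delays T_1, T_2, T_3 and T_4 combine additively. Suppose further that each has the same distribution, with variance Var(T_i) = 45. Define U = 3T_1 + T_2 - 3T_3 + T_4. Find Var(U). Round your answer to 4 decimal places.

By independence, Var(U) = (3)²Var(T_1) + (1)²Var(T_2) + (-3)²Var(T_3) + (1)²Var(T_4)
= (3)²·45 + (1)²·45 + (-3)²·45 + (1)²·45 = 900

900.0000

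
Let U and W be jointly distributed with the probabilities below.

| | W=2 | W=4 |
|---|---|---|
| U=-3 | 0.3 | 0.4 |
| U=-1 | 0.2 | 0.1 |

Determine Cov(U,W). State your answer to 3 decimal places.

E[U] = -2.4,  E[W] = 3
E[UW] = -7.4
Cov(U,W) = E[UW] − E[U]E[W] = -7.4 − (-2.4)(3) = -0.2

-0.200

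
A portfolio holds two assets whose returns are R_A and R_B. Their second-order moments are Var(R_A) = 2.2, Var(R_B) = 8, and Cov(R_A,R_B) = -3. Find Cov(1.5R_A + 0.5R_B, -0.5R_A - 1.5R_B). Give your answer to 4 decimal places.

Cov(1.5R_A + 0.5R_B, -0.5R_A - 1.5R_B) = (1.5)(-0.5)Var(R_A) + (0.5)(-1.5)Var(R_B) + [(1.5)(-1.5) + (0.5)(-0.5)]Cov(R_A,R_B)
= -0.75·2.2 + -0.75·8 + -2.5·-3 = -0.15

-0.1500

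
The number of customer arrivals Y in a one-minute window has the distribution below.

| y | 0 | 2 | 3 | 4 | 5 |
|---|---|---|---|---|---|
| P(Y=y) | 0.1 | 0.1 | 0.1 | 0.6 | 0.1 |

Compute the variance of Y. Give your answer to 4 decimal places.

E[Y] = (0)(0.1) + (2)(0.1) + (3)(0.1) + (4)(0.6) + (5)(0.1) = 3.4
E[Y²] = (0)²(0.1) + (2)²(0.1) + (3)²(0.1) + (4)²(0.6) + (5)²(0.1) = 13.4
Var(Y) = E[Y²] − (E[Y])² = 13.4 − (3.4)² = 1.84

1.8400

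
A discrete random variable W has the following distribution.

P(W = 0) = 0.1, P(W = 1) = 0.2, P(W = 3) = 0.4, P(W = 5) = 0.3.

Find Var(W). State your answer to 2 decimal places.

2.89

E[W] = (0)(0.1) + (1)(0.2) + (3)(0.4) + (5)(0.3) = 2.9
E[W²] = (0)²(0.1) + (1)²(0.2) + (3)²(0.4) + (5)²(0.3) = 11.3
Var(W) = E[W²] − (E[W])² = 11.3 − (2.9)² = 2.89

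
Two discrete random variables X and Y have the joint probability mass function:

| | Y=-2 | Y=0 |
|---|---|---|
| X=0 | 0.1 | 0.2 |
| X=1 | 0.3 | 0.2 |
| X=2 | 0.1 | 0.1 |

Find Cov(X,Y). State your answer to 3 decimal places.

E[X] = 0.9,  E[Y] = -1
E[XY] = -1
Cov(X,Y) = E[XY] − E[X]E[Y] = -1 − (0.9)(-1) = -0.1

-0.100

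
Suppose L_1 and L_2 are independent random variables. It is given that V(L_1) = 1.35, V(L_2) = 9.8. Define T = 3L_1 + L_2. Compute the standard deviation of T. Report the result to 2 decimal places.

4.69

By independence, V(T) = (3)²V(L_1) + (1)²V(L_2)
= (3)²·1.35 + (1)²·9.8 = 21.95
σ(T) = √21.95 ≈ 4.69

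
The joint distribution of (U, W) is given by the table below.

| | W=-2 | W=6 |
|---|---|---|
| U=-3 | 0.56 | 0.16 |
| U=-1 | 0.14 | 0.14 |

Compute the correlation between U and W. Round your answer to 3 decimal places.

0.272

E[U] = -2.44,  E[W] = 0.4
E[UW] = -0.08
Cov(U,W) = E[UW] − E[U]E[W] = -0.08 − (-2.44)(0.4) = 0.896
Var(U) = 0.8064,  Var(W) = 13.44
ρ = 0.896 / √(0.8064·13.44) ≈ 0.272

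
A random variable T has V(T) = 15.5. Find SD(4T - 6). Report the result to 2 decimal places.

15.75

V(4T - 6) = (4)²·15.5 = 248
SD(4T - 6) = √248 ≈ 15.75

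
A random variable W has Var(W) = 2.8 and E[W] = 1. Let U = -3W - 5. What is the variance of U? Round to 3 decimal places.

25.200

Var(-3W - 5) = (-3)²·Var(W) = 9·2.8 = 25.2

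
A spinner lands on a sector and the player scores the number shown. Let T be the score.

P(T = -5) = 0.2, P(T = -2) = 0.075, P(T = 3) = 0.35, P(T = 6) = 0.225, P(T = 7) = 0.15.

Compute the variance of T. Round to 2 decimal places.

E[T] = (-5)(0.2) + (-2)(0.075) + (3)(0.35) + (6)(0.225) + (7)(0.15) = 2.3
E[T²] = (-5)²(0.2) + (-2)²(0.075) + (3)²(0.35) + (6)²(0.225) + (7)²(0.15) = 23.9
Var(T) = E[T²] − (E[T])² = 23.9 − (2.3)² = 18.61

18.61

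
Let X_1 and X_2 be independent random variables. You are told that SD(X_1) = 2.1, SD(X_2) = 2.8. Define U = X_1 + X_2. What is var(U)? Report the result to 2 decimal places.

12.25

var(X_1) = 4.41, var(X_2) = 7.84
By independence, var(U) = (1)²var(X_1) + (1)²var(X_2)
= (1)²·4.41 + (1)²·7.84 = 12.25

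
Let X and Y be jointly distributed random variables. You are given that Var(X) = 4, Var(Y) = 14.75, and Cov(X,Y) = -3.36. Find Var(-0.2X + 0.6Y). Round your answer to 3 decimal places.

6.276

Var(-0.2X + 0.6Y) = (-0.2)²·Var(X) + (0.6)²·Var(Y) + 2·(-0.2)·(0.6)·Cov(X,Y)
= 0.04·4 + 0.36·14.75 + -0.24·-3.36 = 6.2764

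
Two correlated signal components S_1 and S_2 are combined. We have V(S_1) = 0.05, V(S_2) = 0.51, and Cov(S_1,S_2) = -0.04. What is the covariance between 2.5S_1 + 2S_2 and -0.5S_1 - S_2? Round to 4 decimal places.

Cov(2.5S_1 + 2S_2, -0.5S_1 - S_2) = (2.5)(-0.5)V(S_1) + (2)(-1)V(S_2) + [(2.5)(-1) + (2)(-0.5)]Cov(S_1,S_2)
= -1.25·0.05 + -2·0.51 + -3.5·-0.04 = -0.9425

-0.9425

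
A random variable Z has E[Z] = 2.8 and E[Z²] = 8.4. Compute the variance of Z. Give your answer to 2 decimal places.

Var(Z) = 8.4 − (2.8)² = 0.56

0.56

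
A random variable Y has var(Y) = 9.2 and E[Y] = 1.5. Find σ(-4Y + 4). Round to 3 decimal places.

12.133

var(-4Y + 4) = (-4)²·9.2 = 147.2
σ(-4Y + 4) = √147.2 ≈ 12.133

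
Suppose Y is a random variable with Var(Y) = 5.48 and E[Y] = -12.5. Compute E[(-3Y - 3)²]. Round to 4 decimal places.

1239.5700

E[-3Y - 3] = -3·-12.5 − 3 = 34.5
Var(-3Y - 3) = (-3)²·5.48 = 49.32
E[(-3Y - 3)²] = Var((-3Y - 3)) + (E[(-3Y - 3)])² = 49.32 + (34.5)² = 1239.57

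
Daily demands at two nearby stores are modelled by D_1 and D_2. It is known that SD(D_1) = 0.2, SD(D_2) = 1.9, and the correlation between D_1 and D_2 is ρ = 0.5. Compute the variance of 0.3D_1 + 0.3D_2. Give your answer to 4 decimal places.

0.3627

Var(D_1) = (0.2)² = 0.04;  Var(D_2) = (1.9)² = 3.61
Cov(D_1,D_2) = ρ·SD(D_1)·SD(D_2) = 0.5·0.2·1.9 = 0.19
Var(0.3D_1 + 0.3D_2) = (0.3)²·Var(D_1) + (0.3)²·Var(D_2) + 2·(0.3)·(0.3)·Cov(D_1,D_2)
= 0.09·0.04 + 0.09·3.61 + 0.18·0.19 = 0.3627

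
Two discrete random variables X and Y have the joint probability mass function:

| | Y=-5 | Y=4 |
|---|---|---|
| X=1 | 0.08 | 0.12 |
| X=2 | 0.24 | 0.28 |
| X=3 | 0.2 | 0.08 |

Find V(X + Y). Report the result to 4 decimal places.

19.2800

E[X] = 2.08,  E[Y] = -0.68,  E[XY] = -2.12
V(X) = 4.8 − (2.08)² = 0.4736;  V(Y) = 20.68 − (-0.68)² = 20.2176
Cov(X,Y) = -2.12 − (2.08)(-0.68) = -0.7056
V(X + Y) = (1)²·0.4736 + (1)²·20.2176 + 2·(1)·(1)·-0.7056 = 19.28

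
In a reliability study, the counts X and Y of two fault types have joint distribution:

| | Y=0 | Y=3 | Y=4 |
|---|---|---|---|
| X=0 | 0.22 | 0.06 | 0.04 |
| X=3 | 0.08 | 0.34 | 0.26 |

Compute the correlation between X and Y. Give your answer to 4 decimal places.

0.5647

E[X] = 2.04,  E[Y] = 2.4
E[XY] = 6.18
Cov(X,Y) = E[XY] − E[X]E[Y] = 6.18 − (2.04)(2.4) = 1.284
var(X) = 1.9584,  var(Y) = 2.64
ρ = 1.284 / √(1.9584·2.64) ≈ 0.5647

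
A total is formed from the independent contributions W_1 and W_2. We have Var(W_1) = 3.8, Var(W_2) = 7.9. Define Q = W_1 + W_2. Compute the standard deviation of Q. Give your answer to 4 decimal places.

By independence, Var(Q) = (1)²Var(W_1) + (1)²Var(W_2)
= (1)²·3.8 + (1)²·7.9 = 11.7
SD(Q) = √11.7 ≈ 3.4205

3.4205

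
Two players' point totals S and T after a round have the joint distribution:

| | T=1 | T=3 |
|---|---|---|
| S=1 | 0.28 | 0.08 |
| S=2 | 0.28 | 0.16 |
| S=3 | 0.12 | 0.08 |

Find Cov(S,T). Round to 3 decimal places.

0.102

E[S] = 1.84,  E[T] = 1.64
E[ST] = 3.12
Cov(S,T) = E[ST] − E[S]E[T] = 3.12 − (1.84)(1.64) = 0.1024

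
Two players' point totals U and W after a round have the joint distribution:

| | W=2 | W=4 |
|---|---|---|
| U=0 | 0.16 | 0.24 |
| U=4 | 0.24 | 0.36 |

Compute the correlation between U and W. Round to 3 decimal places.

E[U] = 2.4,  E[W] = 3.2
E[UW] = 7.68
Cov(U,W) = E[UW] − E[U]E[W] = 7.68 − (2.4)(3.2) = 0
var(U) = 3.84,  var(W) = 0.96
ρ = 0 / √(3.84·0.96) ≈ 0.000

0.000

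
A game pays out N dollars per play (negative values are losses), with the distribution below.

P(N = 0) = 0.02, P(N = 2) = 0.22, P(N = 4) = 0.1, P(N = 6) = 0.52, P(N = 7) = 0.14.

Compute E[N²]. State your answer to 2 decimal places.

28.06

E[N²] = (0)²(0.02) + (2)²(0.22) + (4)²(0.1) + (6)²(0.52) + (7)²(0.14) = 28.06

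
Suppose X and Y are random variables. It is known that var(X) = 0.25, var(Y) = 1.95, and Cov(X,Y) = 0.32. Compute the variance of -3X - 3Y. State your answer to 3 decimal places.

var(-3X - 3Y) = (-3)²·var(X) + (-3)²·var(Y) + 2·(-3)·(-3)·Cov(X,Y)
= 9·0.25 + 9·1.95 + 18·0.32 = 25.56

25.560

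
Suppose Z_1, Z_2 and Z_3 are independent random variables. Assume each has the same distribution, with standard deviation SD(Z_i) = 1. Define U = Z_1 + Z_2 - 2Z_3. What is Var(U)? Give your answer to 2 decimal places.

6.00

Var(Z_i) = (1)² = 1
By independence, Var(U) = (1)²Var(Z_1) + (1)²Var(Z_2) + (-2)²Var(Z_3)
= (1)²·1 + (1)²·1 + (-2)²·1 = 6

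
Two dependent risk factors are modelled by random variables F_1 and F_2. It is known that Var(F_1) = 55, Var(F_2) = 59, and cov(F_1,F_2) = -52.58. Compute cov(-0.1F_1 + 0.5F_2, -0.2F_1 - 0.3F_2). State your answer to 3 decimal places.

-4.069

cov(-0.1F_1 + 0.5F_2, -0.2F_1 - 0.3F_2) = (-0.1)(-0.2)Var(F_1) + (0.5)(-0.3)Var(F_2) + [(-0.1)(-0.3) + (0.5)(-0.2)]cov(F_1,F_2)
= 0.02·55 + -0.15·59 + -0.07·-52.58 = -4.0694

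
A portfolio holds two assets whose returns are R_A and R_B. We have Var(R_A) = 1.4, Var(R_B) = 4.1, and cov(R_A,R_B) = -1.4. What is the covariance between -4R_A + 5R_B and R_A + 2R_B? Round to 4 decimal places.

39.6000

cov(-4R_A + 5R_B, R_A + 2R_B) = (-4)(1)Var(R_A) + (5)(2)Var(R_B) + [(-4)(2) + (5)(1)]cov(R_A,R_B)
= -4·1.4 + 10·4.1 + -3·-1.4 = 39.6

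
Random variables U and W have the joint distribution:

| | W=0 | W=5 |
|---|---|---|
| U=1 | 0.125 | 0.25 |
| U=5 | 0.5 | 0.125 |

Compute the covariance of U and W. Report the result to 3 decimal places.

-2.188

E[U] = 3.5,  E[W] = 1.875
E[UW] = 4.375
cov(U,W) = E[UW] − E[U]E[W] = 4.375 − (3.5)(1.875) = -2.1875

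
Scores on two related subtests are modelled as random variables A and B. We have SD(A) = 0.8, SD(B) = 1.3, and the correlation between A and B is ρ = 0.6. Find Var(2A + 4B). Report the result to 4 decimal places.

39.5840

Var(A) = (0.8)² = 0.64;  Var(B) = (1.3)² = 1.69
cov(A,B) = ρ·SD(A)·SD(B) = 0.6·0.8·1.3 = 0.624
Var(2A + 4B) = (2)²·Var(A) + (4)²·Var(B) + 2·(2)·(4)·cov(A,B)
= 4·0.64 + 16·1.69 + 16·0.624 = 39.584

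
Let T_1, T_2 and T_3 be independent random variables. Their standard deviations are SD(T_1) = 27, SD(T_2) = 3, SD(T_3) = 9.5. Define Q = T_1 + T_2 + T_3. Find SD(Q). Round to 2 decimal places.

28.78

V(T_1) = 729, V(T_2) = 9, V(T_3) = 90.25
By independence, V(Q) = (1)²V(T_1) + (1)²V(T_2) + (1)²V(T_3)
= (1)²·729 + (1)²·9 + (1)²·90.25 = 828.25
SD(Q) = √828.25 ≈ 28.78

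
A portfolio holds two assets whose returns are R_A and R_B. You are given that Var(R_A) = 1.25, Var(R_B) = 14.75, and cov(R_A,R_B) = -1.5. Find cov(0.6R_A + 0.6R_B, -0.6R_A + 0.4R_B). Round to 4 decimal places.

cov(0.6R_A + 0.6R_B, -0.6R_A + 0.4R_B) = (0.6)(-0.6)Var(R_A) + (0.6)(0.4)Var(R_B) + [(0.6)(0.4) + (0.6)(-0.6)]cov(R_A,R_B)
= -0.36·1.25 + 0.24·14.75 + -0.12·-1.5 = 3.27

3.2700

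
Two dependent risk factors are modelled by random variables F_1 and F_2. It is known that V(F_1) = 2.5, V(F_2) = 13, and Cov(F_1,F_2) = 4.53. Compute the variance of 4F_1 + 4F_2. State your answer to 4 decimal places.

392.9600

V(4F_1 + 4F_2) = (4)²·V(F_1) + (4)²·V(F_2) + 2·(4)·(4)·Cov(F_1,F_2)
= 16·2.5 + 16·13 + 32·4.53 = 392.96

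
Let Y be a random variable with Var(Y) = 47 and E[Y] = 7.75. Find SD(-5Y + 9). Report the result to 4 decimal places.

Var(-5Y + 9) = (-5)²·47 = 1175
SD(-5Y + 9) = √1175 ≈ 34.2783

34.2783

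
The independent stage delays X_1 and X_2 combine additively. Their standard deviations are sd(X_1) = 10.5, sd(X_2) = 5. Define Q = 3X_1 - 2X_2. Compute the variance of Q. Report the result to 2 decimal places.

1092.25

V(X_1) = 110.25, V(X_2) = 25
By independence, V(Q) = (3)²V(X_1) + (-2)²V(X_2)
= (3)²·110.25 + (-2)²·25 = 1092.25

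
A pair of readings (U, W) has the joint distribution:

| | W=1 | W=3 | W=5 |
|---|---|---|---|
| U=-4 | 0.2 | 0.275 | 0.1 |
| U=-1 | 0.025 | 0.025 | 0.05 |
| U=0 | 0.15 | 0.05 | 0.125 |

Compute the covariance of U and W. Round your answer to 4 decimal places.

0.2700

E[U] = -2.4,  E[W] = 2.8
E[UW] = -6.45
Cov(U,W) = E[UW] − E[U]E[W] = -6.45 − (-2.4)(2.8) = 0.27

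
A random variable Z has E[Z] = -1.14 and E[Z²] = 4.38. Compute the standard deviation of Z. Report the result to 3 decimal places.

var(Z) = 4.38 − (-1.14)² = 3.0804
σ(Z) = √3.0804 ≈ 1.755

1.755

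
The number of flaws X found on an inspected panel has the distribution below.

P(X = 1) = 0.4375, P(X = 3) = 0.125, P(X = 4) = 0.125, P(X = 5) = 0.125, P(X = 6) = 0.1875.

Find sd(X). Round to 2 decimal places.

E[X] = (1)(0.4375) + (3)(0.125) + (4)(0.125) + (5)(0.125) + (6)(0.1875) = 3.0625
E[X²] = (1)²(0.4375) + (3)²(0.125) + (4)²(0.125) + (5)²(0.125) + (6)²(0.1875) = 13.4375
var(X) = E[X²] − (E[X])² = 13.4375 − (3.0625)² = 4.05859375
sd(X) = √4.05859375 ≈ 2.01

2.01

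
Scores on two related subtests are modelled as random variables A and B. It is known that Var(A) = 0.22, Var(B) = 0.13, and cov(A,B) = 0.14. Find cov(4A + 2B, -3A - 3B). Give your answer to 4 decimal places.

cov(4A + 2B, -3A - 3B) = (4)(-3)Var(A) + (2)(-3)Var(B) + [(4)(-3) + (2)(-3)]cov(A,B)
= -12·0.22 + -6·0.13 + -18·0.14 = -5.94

-5.9400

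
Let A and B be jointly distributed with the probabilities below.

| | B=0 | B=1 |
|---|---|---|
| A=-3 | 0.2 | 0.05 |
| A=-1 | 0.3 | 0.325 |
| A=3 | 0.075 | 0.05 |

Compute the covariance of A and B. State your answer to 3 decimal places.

0.100

E[A] = -1,  E[B] = 0.425
E[AB] = -0.325
cov(A,B) = E[AB] − E[A]E[B] = -0.325 − (-1)(0.425) = 0.1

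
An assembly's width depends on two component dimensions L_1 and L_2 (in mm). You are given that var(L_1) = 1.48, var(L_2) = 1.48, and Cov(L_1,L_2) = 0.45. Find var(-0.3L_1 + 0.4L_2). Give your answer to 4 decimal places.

var(-0.3L_1 + 0.4L_2) = (-0.3)²·var(L_1) + (0.4)²·var(L_2) + 2·(-0.3)·(0.4)·Cov(L_1,L_2)
= 0.09·1.48 + 0.16·1.48 + -0.24·0.45 = 0.262

0.2620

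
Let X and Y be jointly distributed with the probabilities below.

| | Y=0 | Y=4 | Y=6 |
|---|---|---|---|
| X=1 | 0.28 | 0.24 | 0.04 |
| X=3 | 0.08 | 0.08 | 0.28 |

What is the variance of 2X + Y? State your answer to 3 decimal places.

15.078

E[X] = 1.88,  E[Y] = 3.2,  E[XY] = 7.2
V(X) = 4.52 − (1.88)² = 0.9856;  V(Y) = 16.64 − (3.2)² = 6.4
Cov(X,Y) = 7.2 − (1.88)(3.2) = 1.184
V(2X + Y) = (2)²·0.9856 + (1)²·6.4 + 2·(2)·(1)·1.184 = 15.0784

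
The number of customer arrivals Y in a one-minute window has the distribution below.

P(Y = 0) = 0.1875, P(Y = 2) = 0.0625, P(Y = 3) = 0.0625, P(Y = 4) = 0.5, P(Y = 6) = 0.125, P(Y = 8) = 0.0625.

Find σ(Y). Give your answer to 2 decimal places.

E[Y] = (0)(0.1875) + (2)(0.0625) + (3)(0.0625) + (4)(0.5) + (6)(0.125) + (8)(0.0625) = 3.5625
E[Y²] = (0)²(0.1875) + (2)²(0.0625) + (3)²(0.0625) + (4)²(0.5) + (6)²(0.125) + (8)²(0.0625) = 17.3125
var(Y) = E[Y²] − (E[Y])² = 17.3125 − (3.5625)² = 4.62109375
σ(Y) = √4.62109375 ≈ 2.15

2.15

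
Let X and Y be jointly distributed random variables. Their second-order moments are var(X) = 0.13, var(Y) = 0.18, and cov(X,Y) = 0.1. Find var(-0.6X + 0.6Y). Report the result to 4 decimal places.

var(-0.6X + 0.6Y) = (-0.6)²·var(X) + (0.6)²·var(Y) + 2·(-0.6)·(0.6)·cov(X,Y)
= 0.36·0.13 + 0.36·0.18 + -0.72·0.1 = 0.0396

0.0396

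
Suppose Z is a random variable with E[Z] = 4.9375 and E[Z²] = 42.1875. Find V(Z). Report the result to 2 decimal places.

17.81

V(Z) = 42.1875 − (4.9375)² = 17.80859375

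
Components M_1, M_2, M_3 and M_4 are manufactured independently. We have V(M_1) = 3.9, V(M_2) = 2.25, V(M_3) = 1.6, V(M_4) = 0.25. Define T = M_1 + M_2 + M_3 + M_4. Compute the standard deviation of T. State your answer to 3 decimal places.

By independence, V(T) = (1)²V(M_1) + (1)²V(M_2) + (1)²V(M_3) + (1)²V(M_4)
= (1)²·3.9 + (1)²·2.25 + (1)²·1.6 + (1)²·0.25 = 8
sd(T) = √8 ≈ 2.828

2.828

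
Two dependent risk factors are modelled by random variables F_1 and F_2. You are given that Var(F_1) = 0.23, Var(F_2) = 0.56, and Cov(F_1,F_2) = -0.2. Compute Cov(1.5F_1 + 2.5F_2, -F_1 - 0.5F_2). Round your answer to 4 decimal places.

Cov(1.5F_1 + 2.5F_2, -F_1 - 0.5F_2) = (1.5)(-1)Var(F_1) + (2.5)(-0.5)Var(F_2) + [(1.5)(-0.5) + (2.5)(-1)]Cov(F_1,F_2)
= -1.5·0.23 + -1.25·0.56 + -3.25·-0.2 = -0.395

-0.3950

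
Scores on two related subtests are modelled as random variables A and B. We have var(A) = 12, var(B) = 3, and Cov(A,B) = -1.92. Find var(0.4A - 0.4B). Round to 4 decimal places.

3.0144

var(0.4A - 0.4B) = (0.4)²·var(A) + (-0.4)²·var(B) + 2·(0.4)·(-0.4)·Cov(A,B)
= 0.16·12 + 0.16·3 + -0.32·-1.92 = 3.0144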